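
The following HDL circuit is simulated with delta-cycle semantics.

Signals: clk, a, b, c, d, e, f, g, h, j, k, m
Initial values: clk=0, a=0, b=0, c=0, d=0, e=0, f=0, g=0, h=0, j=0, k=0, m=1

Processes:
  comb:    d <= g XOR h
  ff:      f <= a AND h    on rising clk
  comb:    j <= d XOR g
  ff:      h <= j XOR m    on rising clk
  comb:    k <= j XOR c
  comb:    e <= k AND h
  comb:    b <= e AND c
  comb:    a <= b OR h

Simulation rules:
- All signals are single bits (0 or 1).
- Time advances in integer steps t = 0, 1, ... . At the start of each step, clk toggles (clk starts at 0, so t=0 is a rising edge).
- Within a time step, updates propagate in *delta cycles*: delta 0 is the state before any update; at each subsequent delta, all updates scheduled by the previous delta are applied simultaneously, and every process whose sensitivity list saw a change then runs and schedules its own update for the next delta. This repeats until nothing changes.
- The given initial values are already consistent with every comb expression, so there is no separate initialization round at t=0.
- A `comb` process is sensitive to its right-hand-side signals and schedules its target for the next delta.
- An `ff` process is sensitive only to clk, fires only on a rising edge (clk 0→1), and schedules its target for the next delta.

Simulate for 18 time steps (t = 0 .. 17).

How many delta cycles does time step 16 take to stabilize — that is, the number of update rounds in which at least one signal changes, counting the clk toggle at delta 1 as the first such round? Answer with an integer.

6

t0.Δ0 k=0 b=0 c=0 j=0 d=0 h=0 f=0 m=1 e=0 a=0 clk=0 g=0
t0.Δ1 k=0 b=0 c=0 j=0 d=0 h=0 f=0 m=1 e=0 a=0 clk=1 g=0
t0.Δ2 k=0 b=0 c=0 j=0 d=0 h=1 f=0 m=1 e=0 a=0 clk=1 g=0
t0.Δ3 k=0 b=0 c=0 j=0 d=1 h=1 f=0 m=1 e=0 a=1 clk=1 g=0
t0.Δ4 k=0 b=0 c=0 j=1 d=1 h=1 f=0 m=1 e=0 a=1 clk=1 g=0
t0.Δ5 k=1 b=0 c=0 j=1 d=1 h=1 f=0 m=1 e=0 a=1 clk=1 g=0
t0.Δ6 k=1 b=0 c=0 j=1 d=1 h=1 f=0 m=1 e=1 a=1 clk=1 g=0
t1.Δ0 k=1 b=0 c=0 j=1 d=1 h=1 f=0 m=1 e=1 a=1 clk=1 g=0
t1.Δ1 k=1 b=0 c=0 j=1 d=1 h=1 f=0 m=1 e=1 a=1 clk=0 g=0
t2.Δ0 k=1 b=0 c=0 j=1 d=1 h=1 f=0 m=1 e=1 a=1 clk=0 g=0
t2.Δ1 k=1 b=0 c=0 j=1 d=1 h=1 f=0 m=1 e=1 a=1 clk=1 g=0
t2.Δ2 k=1 b=0 c=0 j=1 d=1 h=0 f=1 m=1 e=1 a=1 clk=1 g=0
t2.Δ3 k=1 b=0 c=0 j=1 d=0 h=0 f=1 m=1 e=0 a=0 clk=1 g=0
t2.Δ4 k=1 b=0 c=0 j=0 d=0 h=0 f=1 m=1 e=0 a=0 clk=1 g=0
t2.Δ5 k=0 b=0 c=0 j=0 d=0 h=0 f=1 m=1 e=0 a=0 clk=1 g=0
t3.Δ0 k=0 b=0 c=0 j=0 d=0 h=0 f=1 m=1 e=0 a=0 clk=1 g=0
t3.Δ1 k=0 b=0 c=0 j=0 d=0 h=0 f=1 m=1 e=0 a=0 clk=0 g=0
t4.Δ0 k=0 b=0 c=0 j=0 d=0 h=0 f=1 m=1 e=0 a=0 clk=0 g=0
t4.Δ1 k=0 b=0 c=0 j=0 d=0 h=0 f=1 m=1 e=0 a=0 clk=1 g=0
t4.Δ2 k=0 b=0 c=0 j=0 d=0 h=1 f=0 m=1 e=0 a=0 clk=1 g=0
t4.Δ3 k=0 b=0 c=0 j=0 d=1 h=1 f=0 m=1 e=0 a=1 clk=1 g=0
t4.Δ4 k=0 b=0 c=0 j=1 d=1 h=1 f=0 m=1 e=0 a=1 clk=1 g=0
t4.Δ5 k=1 b=0 c=0 j=1 d=1 h=1 f=0 m=1 e=0 a=1 clk=1 g=0
t4.Δ6 k=1 b=0 c=0 j=1 d=1 h=1 f=0 m=1 e=1 a=1 clk=1 g=0
t5.Δ0 k=1 b=0 c=0 j=1 d=1 h=1 f=0 m=1 e=1 a=1 clk=1 g=0
t5.Δ1 k=1 b=0 c=0 j=1 d=1 h=1 f=0 m=1 e=1 a=1 clk=0 g=0
t6.Δ0 k=1 b=0 c=0 j=1 d=1 h=1 f=0 m=1 e=1 a=1 clk=0 g=0
t6.Δ1 k=1 b=0 c=0 j=1 d=1 h=1 f=0 m=1 e=1 a=1 clk=1 g=0
t6.Δ2 k=1 b=0 c=0 j=1 d=1 h=0 f=1 m=1 e=1 a=1 clk=1 g=0
t6.Δ3 k=1 b=0 c=0 j=1 d=0 h=0 f=1 m=1 e=0 a=0 clk=1 g=0
t6.Δ4 k=1 b=0 c=0 j=0 d=0 h=0 f=1 m=1 e=0 a=0 clk=1 g=0
t6.Δ5 k=0 b=0 c=0 j=0 d=0 h=0 f=1 m=1 e=0 a=0 clk=1 g=0
t7.Δ0 k=0 b=0 c=0 j=0 d=0 h=0 f=1 m=1 e=0 a=0 clk=1 g=0
t7.Δ1 k=0 b=0 c=0 j=0 d=0 h=0 f=1 m=1 e=0 a=0 clk=0 g=0
t8.Δ0 k=0 b=0 c=0 j=0 d=0 h=0 f=1 m=1 e=0 a=0 clk=0 g=0
t8.Δ1 k=0 b=0 c=0 j=0 d=0 h=0 f=1 m=1 e=0 a=0 clk=1 g=0
t8.Δ2 k=0 b=0 c=0 j=0 d=0 h=1 f=0 m=1 e=0 a=0 clk=1 g=0
t8.Δ3 k=0 b=0 c=0 j=0 d=1 h=1 f=0 m=1 e=0 a=1 clk=1 g=0
t8.Δ4 k=0 b=0 c=0 j=1 d=1 h=1 f=0 m=1 e=0 a=1 clk=1 g=0
t8.Δ5 k=1 b=0 c=0 j=1 d=1 h=1 f=0 m=1 e=0 a=1 clk=1 g=0
t8.Δ6 k=1 b=0 c=0 j=1 d=1 h=1 f=0 m=1 e=1 a=1 clk=1 g=0
t9.Δ0 k=1 b=0 c=0 j=1 d=1 h=1 f=0 m=1 e=1 a=1 clk=1 g=0
t9.Δ1 k=1 b=0 c=0 j=1 d=1 h=1 f=0 m=1 e=1 a=1 clk=0 g=0
t10.Δ0 k=1 b=0 c=0 j=1 d=1 h=1 f=0 m=1 e=1 a=1 clk=0 g=0
t10.Δ1 k=1 b=0 c=0 j=1 d=1 h=1 f=0 m=1 e=1 a=1 clk=1 g=0
t10.Δ2 k=1 b=0 c=0 j=1 d=1 h=0 f=1 m=1 e=1 a=1 clk=1 g=0
t10.Δ3 k=1 b=0 c=0 j=1 d=0 h=0 f=1 m=1 e=0 a=0 clk=1 g=0
t10.Δ4 k=1 b=0 c=0 j=0 d=0 h=0 f=1 m=1 e=0 a=0 clk=1 g=0
t10.Δ5 k=0 b=0 c=0 j=0 d=0 h=0 f=1 m=1 e=0 a=0 clk=1 g=0
t11.Δ0 k=0 b=0 c=0 j=0 d=0 h=0 f=1 m=1 e=0 a=0 clk=1 g=0
t11.Δ1 k=0 b=0 c=0 j=0 d=0 h=0 f=1 m=1 e=0 a=0 clk=0 g=0
t12.Δ0 k=0 b=0 c=0 j=0 d=0 h=0 f=1 m=1 e=0 a=0 clk=0 g=0
t12.Δ1 k=0 b=0 c=0 j=0 d=0 h=0 f=1 m=1 e=0 a=0 clk=1 g=0
t12.Δ2 k=0 b=0 c=0 j=0 d=0 h=1 f=0 m=1 e=0 a=0 clk=1 g=0
t12.Δ3 k=0 b=0 c=0 j=0 d=1 h=1 f=0 m=1 e=0 a=1 clk=1 g=0
t12.Δ4 k=0 b=0 c=0 j=1 d=1 h=1 f=0 m=1 e=0 a=1 clk=1 g=0
t12.Δ5 k=1 b=0 c=0 j=1 d=1 h=1 f=0 m=1 e=0 a=1 clk=1 g=0
t12.Δ6 k=1 b=0 c=0 j=1 d=1 h=1 f=0 m=1 e=1 a=1 clk=1 g=0
t13.Δ0 k=1 b=0 c=0 j=1 d=1 h=1 f=0 m=1 e=1 a=1 clk=1 g=0
t13.Δ1 k=1 b=0 c=0 j=1 d=1 h=1 f=0 m=1 e=1 a=1 clk=0 g=0
t14.Δ0 k=1 b=0 c=0 j=1 d=1 h=1 f=0 m=1 e=1 a=1 clk=0 g=0
t14.Δ1 k=1 b=0 c=0 j=1 d=1 h=1 f=0 m=1 e=1 a=1 clk=1 g=0
t14.Δ2 k=1 b=0 c=0 j=1 d=1 h=0 f=1 m=1 e=1 a=1 clk=1 g=0
t14.Δ3 k=1 b=0 c=0 j=1 d=0 h=0 f=1 m=1 e=0 a=0 clk=1 g=0
t14.Δ4 k=1 b=0 c=0 j=0 d=0 h=0 f=1 m=1 e=0 a=0 clk=1 g=0
t14.Δ5 k=0 b=0 c=0 j=0 d=0 h=0 f=1 m=1 e=0 a=0 clk=1 g=0
t15.Δ0 k=0 b=0 c=0 j=0 d=0 h=0 f=1 m=1 e=0 a=0 clk=1 g=0
t15.Δ1 k=0 b=0 c=0 j=0 d=0 h=0 f=1 m=1 e=0 a=0 clk=0 g=0
t16.Δ0 k=0 b=0 c=0 j=0 d=0 h=0 f=1 m=1 e=0 a=0 clk=0 g=0
t16.Δ1 k=0 b=0 c=0 j=0 d=0 h=0 f=1 m=1 e=0 a=0 clk=1 g=0
t16.Δ2 k=0 b=0 c=0 j=0 d=0 h=1 f=0 m=1 e=0 a=0 clk=1 g=0
t16.Δ3 k=0 b=0 c=0 j=0 d=1 h=1 f=0 m=1 e=0 a=1 clk=1 g=0
t16.Δ4 k=0 b=0 c=0 j=1 d=1 h=1 f=0 m=1 e=0 a=1 clk=1 g=0
t16.Δ5 k=1 b=0 c=0 j=1 d=1 h=1 f=0 m=1 e=0 a=1 clk=1 g=0
t16.Δ6 k=1 b=0 c=0 j=1 d=1 h=1 f=0 m=1 e=1 a=1 clk=1 g=0
t17.Δ0 k=1 b=0 c=0 j=1 d=1 h=1 f=0 m=1 e=1 a=1 clk=1 g=0
t17.Δ1 k=1 b=0 c=0 j=1 d=1 h=1 f=0 m=1 e=1 a=1 clk=0 g=0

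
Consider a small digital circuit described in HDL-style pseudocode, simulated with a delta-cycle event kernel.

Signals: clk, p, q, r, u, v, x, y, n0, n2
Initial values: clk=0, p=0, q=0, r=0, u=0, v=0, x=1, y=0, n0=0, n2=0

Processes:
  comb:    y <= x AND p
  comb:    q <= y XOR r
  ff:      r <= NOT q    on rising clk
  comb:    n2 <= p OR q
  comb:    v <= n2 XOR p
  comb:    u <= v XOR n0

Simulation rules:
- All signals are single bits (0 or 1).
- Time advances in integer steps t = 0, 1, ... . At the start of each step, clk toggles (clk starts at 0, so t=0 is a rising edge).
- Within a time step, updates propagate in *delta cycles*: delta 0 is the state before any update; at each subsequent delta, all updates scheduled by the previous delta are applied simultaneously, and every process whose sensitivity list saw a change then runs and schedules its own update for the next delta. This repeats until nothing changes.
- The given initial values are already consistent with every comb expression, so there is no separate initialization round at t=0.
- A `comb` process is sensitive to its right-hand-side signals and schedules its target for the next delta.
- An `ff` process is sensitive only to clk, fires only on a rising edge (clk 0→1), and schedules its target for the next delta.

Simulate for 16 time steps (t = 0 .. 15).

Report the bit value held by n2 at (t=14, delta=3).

1

[bits: v,n0,clk,n2,u,q,x,r,p,y]
t=0: Δ0=0000001000 Δ1=0010001000 Δ2=0010001100 Δ3=0010011100 Δ4=0011011100 Δ5=1011011100 Δ6=1011111100 | 6Δ
t=1: Δ0=1011111100 Δ1=1001111100 | 1Δ
t=2: Δ0=1001111100 Δ1=1011111100 Δ2=1011111000 Δ3=1011101000 Δ4=1010101000 Δ5=0010101000 Δ6=0010001000 | 6Δ
t=3: Δ0=0010001000 Δ1=0000001000 | 1Δ
t=4: Δ0=0000001000 Δ1=0010001000 Δ2=0010001100 Δ3=0010011100 Δ4=0011011100 Δ5=1011011100 Δ6=1011111100 | 6Δ
t=5: Δ0=1011111100 Δ1=1001111100 | 1Δ
t=6: Δ0=1001111100 Δ1=1011111100 Δ2=1011111000 Δ3=1011101000 Δ4=1010101000 Δ5=0010101000 Δ6=0010001000 | 6Δ
t=7: Δ0=0010001000 Δ1=0000001000 | 1Δ
t=8: Δ0=0000001000 Δ1=0010001000 Δ2=0010001100 Δ3=0010011100 Δ4=0011011100 Δ5=1011011100 Δ6=1011111100 | 6Δ
t=9: Δ0=1011111100 Δ1=1001111100 | 1Δ
t=10: Δ0=1001111100 Δ1=1011111100 Δ2=1011111000 Δ3=1011101000 Δ4=1010101000 Δ5=0010101000 Δ6=0010001000 | 6Δ
t=11: Δ0=0010001000 Δ1=0000001000 | 1Δ
t=12: Δ0=0000001000 Δ1=0010001000 Δ2=0010001100 Δ3=0010011100 Δ4=0011011100 Δ5=1011011100 Δ6=1011111100 | 6Δ
t=13: Δ0=1011111100 Δ1=1001111100 | 1Δ
t=14: Δ0=1001111100 Δ1=1011111100 Δ2=1011111000 Δ3=1011101000 Δ4=1010101000 Δ5=0010101000 Δ6=0010001000 | 6Δ
t=15: Δ0=0010001000 Δ1=0000001000 | 1Δ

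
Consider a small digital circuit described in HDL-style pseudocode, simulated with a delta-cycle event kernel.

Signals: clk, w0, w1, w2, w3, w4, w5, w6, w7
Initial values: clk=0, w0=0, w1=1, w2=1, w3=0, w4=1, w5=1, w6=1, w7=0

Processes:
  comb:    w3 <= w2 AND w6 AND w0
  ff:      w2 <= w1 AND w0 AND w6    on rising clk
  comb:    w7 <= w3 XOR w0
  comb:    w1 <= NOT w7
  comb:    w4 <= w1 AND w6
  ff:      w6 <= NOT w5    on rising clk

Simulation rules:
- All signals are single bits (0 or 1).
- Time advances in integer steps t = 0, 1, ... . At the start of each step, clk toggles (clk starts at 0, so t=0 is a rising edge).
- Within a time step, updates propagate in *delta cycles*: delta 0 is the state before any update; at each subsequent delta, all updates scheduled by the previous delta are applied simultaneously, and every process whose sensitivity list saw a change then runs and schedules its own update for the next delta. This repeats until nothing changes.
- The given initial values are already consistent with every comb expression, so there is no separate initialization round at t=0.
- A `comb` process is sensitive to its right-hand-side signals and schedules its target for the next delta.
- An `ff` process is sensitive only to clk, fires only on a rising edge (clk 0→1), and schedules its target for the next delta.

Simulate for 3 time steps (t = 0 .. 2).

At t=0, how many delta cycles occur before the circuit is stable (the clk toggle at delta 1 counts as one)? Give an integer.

t0.Δ0 clk=0 w6=1 w4=1 w2=1 w0=0 w7=0 w1=1 w5=1 w3=0
t0.Δ1 clk=1 w6=1 w4=1 w2=1 w0=0 w7=0 w1=1 w5=1 w3=0
t0.Δ2 clk=1 w6=0 w4=1 w2=0 w0=0 w7=0 w1=1 w5=1 w3=0
t0.Δ3 clk=1 w6=0 w4=0 w2=0 w0=0 w7=0 w1=1 w5=1 w3=0
t1.Δ0 clk=1 w6=0 w4=0 w2=0 w0=0 w7=0 w1=1 w5=1 w3=0
t1.Δ1 clk=0 w6=0 w4=0 w2=0 w0=0 w7=0 w1=1 w5=1 w3=0
t2.Δ0 clk=0 w6=0 w4=0 w2=0 w0=0 w7=0 w1=1 w5=1 w3=0
t2.Δ1 clk=1 w6=0 w4=0 w2=0 w0=0 w7=0 w1=1 w5=1 w3=0

3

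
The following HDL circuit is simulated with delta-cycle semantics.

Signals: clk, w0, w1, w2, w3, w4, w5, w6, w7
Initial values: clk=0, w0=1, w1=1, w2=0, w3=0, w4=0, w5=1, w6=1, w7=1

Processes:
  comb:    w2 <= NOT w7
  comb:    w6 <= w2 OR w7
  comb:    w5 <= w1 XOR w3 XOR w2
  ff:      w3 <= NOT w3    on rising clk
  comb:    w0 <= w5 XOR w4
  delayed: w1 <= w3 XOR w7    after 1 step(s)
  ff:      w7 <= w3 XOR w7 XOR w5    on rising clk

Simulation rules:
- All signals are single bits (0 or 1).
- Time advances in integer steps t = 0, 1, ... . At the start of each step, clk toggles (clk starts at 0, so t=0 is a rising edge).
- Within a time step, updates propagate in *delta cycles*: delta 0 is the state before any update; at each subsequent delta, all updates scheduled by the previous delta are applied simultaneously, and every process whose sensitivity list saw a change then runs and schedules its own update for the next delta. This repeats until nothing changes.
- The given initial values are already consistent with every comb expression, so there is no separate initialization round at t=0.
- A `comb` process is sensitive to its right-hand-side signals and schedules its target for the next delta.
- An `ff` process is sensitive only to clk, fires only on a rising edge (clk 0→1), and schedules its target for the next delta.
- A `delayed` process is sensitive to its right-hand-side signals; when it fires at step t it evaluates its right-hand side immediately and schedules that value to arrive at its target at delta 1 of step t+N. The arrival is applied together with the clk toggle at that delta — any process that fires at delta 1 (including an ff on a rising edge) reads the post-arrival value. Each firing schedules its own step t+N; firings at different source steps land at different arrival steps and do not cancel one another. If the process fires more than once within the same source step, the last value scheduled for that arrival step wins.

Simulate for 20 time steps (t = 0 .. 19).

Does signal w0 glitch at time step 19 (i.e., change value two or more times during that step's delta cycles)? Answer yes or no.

no

t0.Δ0 clk=0 w6=1 w5=1 w7=1 w4=0 w3=0 w2=0 w0=1 w1=1
t0.Δ1 clk=1 w6=1 w5=1 w7=1 w4=0 w3=0 w2=0 w0=1 w1=1
t0.Δ2 clk=1 w6=1 w5=1 w7=0 w4=0 w3=1 w2=0 w0=1 w1=1
t0.Δ3 clk=1 w6=0 w5=0 w7=0 w4=0 w3=1 w2=1 w0=1 w1=1
t0.Δ4 clk=1 w6=1 w5=1 w7=0 w4=0 w3=1 w2=1 w0=0 w1=1
t0.Δ5 clk=1 w6=1 w5=1 w7=0 w4=0 w3=1 w2=1 w0=1 w1=1
t1.Δ0 clk=1 w6=1 w5=1 w7=0 w4=0 w3=1 w2=1 w0=1 w1=1
t1.Δ1 clk=0 w6=1 w5=1 w7=0 w4=0 w3=1 w2=1 w0=1 w1=1
t2.Δ0 clk=0 w6=1 w5=1 w7=0 w4=0 w3=1 w2=1 w0=1 w1=1
t2.Δ1 clk=1 w6=1 w5=1 w7=0 w4=0 w3=1 w2=1 w0=1 w1=1
t2.Δ2 clk=1 w6=1 w5=1 w7=0 w4=0 w3=0 w2=1 w0=1 w1=1
t2.Δ3 clk=1 w6=1 w5=0 w7=0 w4=0 w3=0 w2=1 w0=1 w1=1
t2.Δ4 clk=1 w6=1 w5=0 w7=0 w4=0 w3=0 w2=1 w0=0 w1=1
t3.Δ0 clk=1 w6=1 w5=0 w7=0 w4=0 w3=0 w2=1 w0=0 w1=1
t3.Δ1 clk=0 w6=1 w5=0 w7=0 w4=0 w3=0 w2=1 w0=0 w1=0
t3.Δ2 clk=0 w6=1 w5=1 w7=0 w4=0 w3=0 w2=1 w0=0 w1=0
t3.Δ3 clk=0 w6=1 w5=1 w7=0 w4=0 w3=0 w2=1 w0=1 w1=0
t4.Δ0 clk=0 w6=1 w5=1 w7=0 w4=0 w3=0 w2=1 w0=1 w1=0
t4.Δ1 clk=1 w6=1 w5=1 w7=0 w4=0 w3=0 w2=1 w0=1 w1=0
t4.Δ2 clk=1 w6=1 w5=1 w7=1 w4=0 w3=1 w2=1 w0=1 w1=0
t4.Δ3 clk=1 w6=1 w5=0 w7=1 w4=0 w3=1 w2=0 w0=1 w1=0
t4.Δ4 clk=1 w6=1 w5=1 w7=1 w4=0 w3=1 w2=0 w0=0 w1=0
t4.Δ5 clk=1 w6=1 w5=1 w7=1 w4=0 w3=1 w2=0 w0=1 w1=0
t5.Δ0 clk=1 w6=1 w5=1 w7=1 w4=0 w3=1 w2=0 w0=1 w1=0
t5.Δ1 clk=0 w6=1 w5=1 w7=1 w4=0 w3=1 w2=0 w0=1 w1=0
t6.Δ0 clk=0 w6=1 w5=1 w7=1 w4=0 w3=1 w2=0 w0=1 w1=0
t6.Δ1 clk=1 w6=1 w5=1 w7=1 w4=0 w3=1 w2=0 w0=1 w1=0
t6.Δ2 clk=1 w6=1 w5=1 w7=1 w4=0 w3=0 w2=0 w0=1 w1=0
t6.Δ3 clk=1 w6=1 w5=0 w7=1 w4=0 w3=0 w2=0 w0=1 w1=0
t6.Δ4 clk=1 w6=1 w5=0 w7=1 w4=0 w3=0 w2=0 w0=0 w1=0
t7.Δ0 clk=1 w6=1 w5=0 w7=1 w4=0 w3=0 w2=0 w0=0 w1=0
t7.Δ1 clk=0 w6=1 w5=0 w7=1 w4=0 w3=0 w2=0 w0=0 w1=1
t7.Δ2 clk=0 w6=1 w5=1 w7=1 w4=0 w3=0 w2=0 w0=0 w1=1
t7.Δ3 clk=0 w6=1 w5=1 w7=1 w4=0 w3=0 w2=0 w0=1 w1=1
t8.Δ0 clk=0 w6=1 w5=1 w7=1 w4=0 w3=0 w2=0 w0=1 w1=1
t8.Δ1 clk=1 w6=1 w5=1 w7=1 w4=0 w3=0 w2=0 w0=1 w1=1
t8.Δ2 clk=1 w6=1 w5=1 w7=0 w4=0 w3=1 w2=0 w0=1 w1=1
t8.Δ3 clk=1 w6=0 w5=0 w7=0 w4=0 w3=1 w2=1 w0=1 w1=1
t8.Δ4 clk=1 w6=1 w5=1 w7=0 w4=0 w3=1 w2=1 w0=0 w1=1
t8.Δ5 clk=1 w6=1 w5=1 w7=0 w4=0 w3=1 w2=1 w0=1 w1=1
t9.Δ0 clk=1 w6=1 w5=1 w7=0 w4=0 w3=1 w2=1 w0=1 w1=1
t9.Δ1 clk=0 w6=1 w5=1 w7=0 w4=0 w3=1 w2=1 w0=1 w1=1
t10.Δ0 clk=0 w6=1 w5=1 w7=0 w4=0 w3=1 w2=1 w0=1 w1=1
t10.Δ1 clk=1 w6=1 w5=1 w7=0 w4=0 w3=1 w2=1 w0=1 w1=1
t10.Δ2 clk=1 w6=1 w5=1 w7=0 w4=0 w3=0 w2=1 w0=1 w1=1
t10.Δ3 clk=1 w6=1 w5=0 w7=0 w4=0 w3=0 w2=1 w0=1 w1=1
t10.Δ4 clk=1 w6=1 w5=0 w7=0 w4=0 w3=0 w2=1 w0=0 w1=1
t11.Δ0 clk=1 w6=1 w5=0 w7=0 w4=0 w3=0 w2=1 w0=0 w1=1
t11.Δ1 clk=0 w6=1 w5=0 w7=0 w4=0 w3=0 w2=1 w0=0 w1=0
t11.Δ2 clk=0 w6=1 w5=1 w7=0 w4=0 w3=0 w2=1 w0=0 w1=0
t11.Δ3 clk=0 w6=1 w5=1 w7=0 w4=0 w3=0 w2=1 w0=1 w1=0
t12.Δ0 clk=0 w6=1 w5=1 w7=0 w4=0 w3=0 w2=1 w0=1 w1=0
t12.Δ1 clk=1 w6=1 w5=1 w7=0 w4=0 w3=0 w2=1 w0=1 w1=0
t12.Δ2 clk=1 w6=1 w5=1 w7=1 w4=0 w3=1 w2=1 w0=1 w1=0
t12.Δ3 clk=1 w6=1 w5=0 w7=1 w4=0 w3=1 w2=0 w0=1 w1=0
t12.Δ4 clk=1 w6=1 w5=1 w7=1 w4=0 w3=1 w2=0 w0=0 w1=0
t12.Δ5 clk=1 w6=1 w5=1 w7=1 w4=0 w3=1 w2=0 w0=1 w1=0
t13.Δ0 clk=1 w6=1 w5=1 w7=1 w4=0 w3=1 w2=0 w0=1 w1=0
t13.Δ1 clk=0 w6=1 w5=1 w7=1 w4=0 w3=1 w2=0 w0=1 w1=0
t14.Δ0 clk=0 w6=1 w5=1 w7=1 w4=0 w3=1 w2=0 w0=1 w1=0
t14.Δ1 clk=1 w6=1 w5=1 w7=1 w4=0 w3=1 w2=0 w0=1 w1=0
t14.Δ2 clk=1 w6=1 w5=1 w7=1 w4=0 w3=0 w2=0 w0=1 w1=0
t14.Δ3 clk=1 w6=1 w5=0 w7=1 w4=0 w3=0 w2=0 w0=1 w1=0
t14.Δ4 clk=1 w6=1 w5=0 w7=1 w4=0 w3=0 w2=0 w0=0 w1=0
t15.Δ0 clk=1 w6=1 w5=0 w7=1 w4=0 w3=0 w2=0 w0=0 w1=0
t15.Δ1 clk=0 w6=1 w5=0 w7=1 w4=0 w3=0 w2=0 w0=0 w1=1
t15.Δ2 clk=0 w6=1 w5=1 w7=1 w4=0 w3=0 w2=0 w0=0 w1=1
t15.Δ3 clk=0 w6=1 w5=1 w7=1 w4=0 w3=0 w2=0 w0=1 w1=1
t16.Δ0 clk=0 w6=1 w5=1 w7=1 w4=0 w3=0 w2=0 w0=1 w1=1
t16.Δ1 clk=1 w6=1 w5=1 w7=1 w4=0 w3=0 w2=0 w0=1 w1=1
t16.Δ2 clk=1 w6=1 w5=1 w7=0 w4=0 w3=1 w2=0 w0=1 w1=1
t16.Δ3 clk=1 w6=0 w5=0 w7=0 w4=0 w3=1 w2=1 w0=1 w1=1
t16.Δ4 clk=1 w6=1 w5=1 w7=0 w4=0 w3=1 w2=1 w0=0 w1=1
t16.Δ5 clk=1 w6=1 w5=1 w7=0 w4=0 w3=1 w2=1 w0=1 w1=1
t17.Δ0 clk=1 w6=1 w5=1 w7=0 w4=0 w3=1 w2=1 w0=1 w1=1
t17.Δ1 clk=0 w6=1 w5=1 w7=0 w4=0 w3=1 w2=1 w0=1 w1=1
t18.Δ0 clk=0 w6=1 w5=1 w7=0 w4=0 w3=1 w2=1 w0=1 w1=1
t18.Δ1 clk=1 w6=1 w5=1 w7=0 w4=0 w3=1 w2=1 w0=1 w1=1
t18.Δ2 clk=1 w6=1 w5=1 w7=0 w4=0 w3=0 w2=1 w0=1 w1=1
t18.Δ3 clk=1 w6=1 w5=0 w7=0 w4=0 w3=0 w2=1 w0=1 w1=1
t18.Δ4 clk=1 w6=1 w5=0 w7=0 w4=0 w3=0 w2=1 w0=0 w1=1
t19.Δ0 clk=1 w6=1 w5=0 w7=0 w4=0 w3=0 w2=1 w0=0 w1=1
t19.Δ1 clk=0 w6=1 w5=0 w7=0 w4=0 w3=0 w2=1 w0=0 w1=0
t19.Δ2 clk=0 w6=1 w5=1 w7=0 w4=0 w3=0 w2=1 w0=0 w1=0
t19.Δ3 clk=0 w6=1 w5=1 w7=0 w4=0 w3=0 w2=1 w0=1 w1=0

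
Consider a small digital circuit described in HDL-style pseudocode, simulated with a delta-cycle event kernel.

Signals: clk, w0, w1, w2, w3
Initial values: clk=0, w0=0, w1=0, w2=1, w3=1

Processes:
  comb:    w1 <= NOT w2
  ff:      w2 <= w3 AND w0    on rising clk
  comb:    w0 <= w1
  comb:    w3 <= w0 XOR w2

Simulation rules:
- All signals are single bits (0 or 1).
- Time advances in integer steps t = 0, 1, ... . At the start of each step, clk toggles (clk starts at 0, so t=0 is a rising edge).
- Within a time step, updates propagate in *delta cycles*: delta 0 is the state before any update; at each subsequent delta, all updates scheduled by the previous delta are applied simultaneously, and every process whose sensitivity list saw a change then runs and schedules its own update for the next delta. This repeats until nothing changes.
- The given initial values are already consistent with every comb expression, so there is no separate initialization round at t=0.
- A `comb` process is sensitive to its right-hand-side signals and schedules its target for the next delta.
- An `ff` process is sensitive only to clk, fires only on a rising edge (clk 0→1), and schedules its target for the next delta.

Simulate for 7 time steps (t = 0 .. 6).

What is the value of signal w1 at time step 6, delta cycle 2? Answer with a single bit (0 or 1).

t0.Δ0 clk=0 w1=0 w2=1 w3=1 w0=0
t0.Δ1 clk=1 w1=0 w2=1 w3=1 w0=0
t0.Δ2 clk=1 w1=0 w2=0 w3=1 w0=0
t0.Δ3 clk=1 w1=1 w2=0 w3=0 w0=0
t0.Δ4 clk=1 w1=1 w2=0 w3=0 w0=1
t0.Δ5 clk=1 w1=1 w2=0 w3=1 w0=1
t1.Δ0 clk=1 w1=1 w2=0 w3=1 w0=1
t1.Δ1 clk=0 w1=1 w2=0 w3=1 w0=1
t2.Δ0 clk=0 w1=1 w2=0 w3=1 w0=1
t2.Δ1 clk=1 w1=1 w2=0 w3=1 w0=1
t2.Δ2 clk=1 w1=1 w2=1 w3=1 w0=1
t2.Δ3 clk=1 w1=0 w2=1 w3=0 w0=1
t2.Δ4 clk=1 w1=0 w2=1 w3=0 w0=0
t2.Δ5 clk=1 w1=0 w2=1 w3=1 w0=0
t3.Δ0 clk=1 w1=0 w2=1 w3=1 w0=0
t3.Δ1 clk=0 w1=0 w2=1 w3=1 w0=0
t4.Δ0 clk=0 w1=0 w2=1 w3=1 w0=0
t4.Δ1 clk=1 w1=0 w2=1 w3=1 w0=0
t4.Δ2 clk=1 w1=0 w2=0 w3=1 w0=0
t4.Δ3 clk=1 w1=1 w2=0 w3=0 w0=0
t4.Δ4 clk=1 w1=1 w2=0 w3=0 w0=1
t4.Δ5 clk=1 w1=1 w2=0 w3=1 w0=1
t5.Δ0 clk=1 w1=1 w2=0 w3=1 w0=1
t5.Δ1 clk=0 w1=1 w2=0 w3=1 w0=1
t6.Δ0 clk=0 w1=1 w2=0 w3=1 w0=1
t6.Δ1 clk=1 w1=1 w2=0 w3=1 w0=1
t6.Δ2 clk=1 w1=1 w2=1 w3=1 w0=1
t6.Δ3 clk=1 w1=0 w2=1 w3=0 w0=1
t6.Δ4 clk=1 w1=0 w2=1 w3=0 w0=0
t6.Δ5 clk=1 w1=0 w2=1 w3=1 w0=0

1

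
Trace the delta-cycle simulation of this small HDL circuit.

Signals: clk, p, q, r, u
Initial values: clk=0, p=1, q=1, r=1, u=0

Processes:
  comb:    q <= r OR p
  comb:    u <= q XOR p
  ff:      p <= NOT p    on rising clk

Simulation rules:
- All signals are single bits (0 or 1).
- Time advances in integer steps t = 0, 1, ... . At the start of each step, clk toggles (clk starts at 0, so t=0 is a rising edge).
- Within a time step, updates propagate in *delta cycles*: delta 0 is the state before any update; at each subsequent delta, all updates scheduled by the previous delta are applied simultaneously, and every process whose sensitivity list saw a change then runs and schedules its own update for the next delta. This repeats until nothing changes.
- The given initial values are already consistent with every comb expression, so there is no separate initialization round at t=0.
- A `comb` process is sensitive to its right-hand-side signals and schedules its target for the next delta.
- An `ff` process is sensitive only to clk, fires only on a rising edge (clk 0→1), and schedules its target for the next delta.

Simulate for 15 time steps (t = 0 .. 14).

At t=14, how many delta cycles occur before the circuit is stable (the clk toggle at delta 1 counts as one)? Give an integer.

3

[bits: clk,q,r,u,p]
t=0: Δ0=01101 Δ1=11101 Δ2=11100 Δ3=11110 | 3Δ
t=1: Δ0=11110 Δ1=01110 | 1Δ
t=2: Δ0=01110 Δ1=11110 Δ2=11111 Δ3=11101 | 3Δ
t=3: Δ0=11101 Δ1=01101 | 1Δ
t=4: Δ0=01101 Δ1=11101 Δ2=11100 Δ3=11110 | 3Δ
t=5: Δ0=11110 Δ1=01110 | 1Δ
t=6: Δ0=01110 Δ1=11110 Δ2=11111 Δ3=11101 | 3Δ
t=7: Δ0=11101 Δ1=01101 | 1Δ
t=8: Δ0=01101 Δ1=11101 Δ2=11100 Δ3=11110 | 3Δ
t=9: Δ0=11110 Δ1=01110 | 1Δ
t=10: Δ0=01110 Δ1=11110 Δ2=11111 Δ3=11101 | 3Δ
t=11: Δ0=11101 Δ1=01101 | 1Δ
t=12: Δ0=01101 Δ1=11101 Δ2=11100 Δ3=11110 | 3Δ
t=13: Δ0=11110 Δ1=01110 | 1Δ
t=14: Δ0=01110 Δ1=11110 Δ2=11111 Δ3=11101 | 3Δ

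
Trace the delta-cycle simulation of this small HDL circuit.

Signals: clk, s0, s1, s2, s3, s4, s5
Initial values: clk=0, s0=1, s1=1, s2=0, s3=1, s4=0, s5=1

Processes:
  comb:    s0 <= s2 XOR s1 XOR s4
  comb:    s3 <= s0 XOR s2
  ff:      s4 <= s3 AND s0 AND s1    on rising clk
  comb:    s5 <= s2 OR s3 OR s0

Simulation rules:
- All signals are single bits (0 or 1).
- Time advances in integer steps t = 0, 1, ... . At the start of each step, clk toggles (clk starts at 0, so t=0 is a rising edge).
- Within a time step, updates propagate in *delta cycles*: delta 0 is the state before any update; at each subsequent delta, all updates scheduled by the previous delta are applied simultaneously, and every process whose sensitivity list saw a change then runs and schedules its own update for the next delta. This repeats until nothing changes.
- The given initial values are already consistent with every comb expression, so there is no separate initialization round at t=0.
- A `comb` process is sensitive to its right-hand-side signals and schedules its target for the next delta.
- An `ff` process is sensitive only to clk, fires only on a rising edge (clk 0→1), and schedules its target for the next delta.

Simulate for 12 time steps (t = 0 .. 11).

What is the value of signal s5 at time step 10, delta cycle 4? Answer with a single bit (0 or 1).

1

t=0 Δ0: s2=0 s5=1 s3=1 s0=1 s1=1 s4=0 clk=0
  Δ1: clk:0→1
  Δ2: s4:0→1
  Δ3: s0:1→0
  Δ4: s3:1→0
  Δ5: s5:1→0
  (5Δ to stable)
t=1 Δ0: s2=0 s5=0 s3=0 s0=0 s1=1 s4=1 clk=1
  Δ1: clk:1→0
  (1Δ to stable)
t=2 Δ0: s2=0 s5=0 s3=0 s0=0 s1=1 s4=1 clk=0
  Δ1: clk:0→1
  Δ2: s4:1→0
  Δ3: s0:0→1
  Δ4: s5:0→1, s3:0→1
  (4Δ to stable)
t=3 Δ0: s2=0 s5=1 s3=1 s0=1 s1=1 s4=0 clk=1
  Δ1: clk:1→0
  (1Δ to stable)
t=4 Δ0: s2=0 s5=1 s3=1 s0=1 s1=1 s4=0 clk=0
  Δ1: clk:0→1
  Δ2: s4:0→1
  Δ3: s0:1→0
  Δ4: s3:1→0
  Δ5: s5:1→0
  (5Δ to stable)
t=5 Δ0: s2=0 s5=0 s3=0 s0=0 s1=1 s4=1 clk=1
  Δ1: clk:1→0
  (1Δ to stable)
t=6 Δ0: s2=0 s5=0 s3=0 s0=0 s1=1 s4=1 clk=0
  Δ1: clk:0→1
  Δ2: s4:1→0
  Δ3: s0:0→1
  Δ4: s5:0→1, s3:0→1
  (4Δ to stable)
t=7 Δ0: s2=0 s5=1 s3=1 s0=1 s1=1 s4=0 clk=1
  Δ1: clk:1→0
  (1Δ to stable)
t=8 Δ0: s2=0 s5=1 s3=1 s0=1 s1=1 s4=0 clk=0
  Δ1: clk:0→1
  Δ2: s4:0→1
  Δ3: s0:1→0
  Δ4: s3:1→0
  Δ5: s5:1→0
  (5Δ to stable)
t=9 Δ0: s2=0 s5=0 s3=0 s0=0 s1=1 s4=1 clk=1
  Δ1: clk:1→0
  (1Δ to stable)
t=10 Δ0: s2=0 s5=0 s3=0 s0=0 s1=1 s4=1 clk=0
  Δ1: clk:0→1
  Δ2: s4:1→0
  Δ3: s0:0→1
  Δ4: s5:0→1, s3:0→1
  (4Δ to stable)
t=11 Δ0: s2=0 s5=1 s3=1 s0=1 s1=1 s4=0 clk=1
  Δ1: clk:1→0
  (1Δ to stable)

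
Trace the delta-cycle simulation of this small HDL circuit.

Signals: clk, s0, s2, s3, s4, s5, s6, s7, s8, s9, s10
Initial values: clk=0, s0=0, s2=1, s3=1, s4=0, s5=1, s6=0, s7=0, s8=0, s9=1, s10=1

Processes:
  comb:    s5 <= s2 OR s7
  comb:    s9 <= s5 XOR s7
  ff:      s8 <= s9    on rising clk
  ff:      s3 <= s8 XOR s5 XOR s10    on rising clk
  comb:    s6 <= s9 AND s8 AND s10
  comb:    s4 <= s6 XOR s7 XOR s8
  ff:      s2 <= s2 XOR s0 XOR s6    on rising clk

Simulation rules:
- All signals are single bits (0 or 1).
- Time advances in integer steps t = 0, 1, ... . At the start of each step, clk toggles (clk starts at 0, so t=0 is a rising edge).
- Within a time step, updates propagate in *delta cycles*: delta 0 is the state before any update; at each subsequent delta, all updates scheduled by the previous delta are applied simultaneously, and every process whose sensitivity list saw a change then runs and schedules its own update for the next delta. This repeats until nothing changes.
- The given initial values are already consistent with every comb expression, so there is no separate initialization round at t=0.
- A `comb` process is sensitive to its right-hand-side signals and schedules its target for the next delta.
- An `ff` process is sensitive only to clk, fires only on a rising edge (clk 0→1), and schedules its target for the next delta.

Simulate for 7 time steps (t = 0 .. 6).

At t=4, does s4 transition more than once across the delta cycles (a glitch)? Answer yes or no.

t0.Δ0 s6=0 s7=0 s4=0 clk=0 s9=1 s10=1 s3=1 s2=1 s5=1 s8=0 s0=0
t0.Δ1 s6=0 s7=0 s4=0 clk=1 s9=1 s10=1 s3=1 s2=1 s5=1 s8=0 s0=0
t0.Δ2 s6=0 s7=0 s4=0 clk=1 s9=1 s10=1 s3=0 s2=1 s5=1 s8=1 s0=0
t0.Δ3 s6=1 s7=0 s4=1 clk=1 s9=1 s10=1 s3=0 s2=1 s5=1 s8=1 s0=0
t0.Δ4 s6=1 s7=0 s4=0 clk=1 s9=1 s10=1 s3=0 s2=1 s5=1 s8=1 s0=0
t1.Δ0 s6=1 s7=0 s4=0 clk=1 s9=1 s10=1 s3=0 s2=1 s5=1 s8=1 s0=0
t1.Δ1 s6=1 s7=0 s4=0 clk=0 s9=1 s10=1 s3=0 s2=1 s5=1 s8=1 s0=0
t2.Δ0 s6=1 s7=0 s4=0 clk=0 s9=1 s10=1 s3=0 s2=1 s5=1 s8=1 s0=0
t2.Δ1 s6=1 s7=0 s4=0 clk=1 s9=1 s10=1 s3=0 s2=1 s5=1 s8=1 s0=0
t2.Δ2 s6=1 s7=0 s4=0 clk=1 s9=1 s10=1 s3=1 s2=0 s5=1 s8=1 s0=0
t2.Δ3 s6=1 s7=0 s4=0 clk=1 s9=1 s10=1 s3=1 s2=0 s5=0 s8=1 s0=0
t2.Δ4 s6=1 s7=0 s4=0 clk=1 s9=0 s10=1 s3=1 s2=0 s5=0 s8=1 s0=0
t2.Δ5 s6=0 s7=0 s4=0 clk=1 s9=0 s10=1 s3=1 s2=0 s5=0 s8=1 s0=0
t2.Δ6 s6=0 s7=0 s4=1 clk=1 s9=0 s10=1 s3=1 s2=0 s5=0 s8=1 s0=0
t3.Δ0 s6=0 s7=0 s4=1 clk=1 s9=0 s10=1 s3=1 s2=0 s5=0 s8=1 s0=0
t3.Δ1 s6=0 s7=0 s4=1 clk=0 s9=0 s10=1 s3=1 s2=0 s5=0 s8=1 s0=0
t4.Δ0 s6=0 s7=0 s4=1 clk=0 s9=0 s10=1 s3=1 s2=0 s5=0 s8=1 s0=0
t4.Δ1 s6=0 s7=0 s4=1 clk=1 s9=0 s10=1 s3=1 s2=0 s5=0 s8=1 s0=0
t4.Δ2 s6=0 s7=0 s4=1 clk=1 s9=0 s10=1 s3=0 s2=0 s5=0 s8=0 s0=0
t4.Δ3 s6=0 s7=0 s4=0 clk=1 s9=0 s10=1 s3=0 s2=0 s5=0 s8=0 s0=0
t5.Δ0 s6=0 s7=0 s4=0 clk=1 s9=0 s10=1 s3=0 s2=0 s5=0 s8=0 s0=0
t5.Δ1 s6=0 s7=0 s4=0 clk=0 s9=0 s10=1 s3=0 s2=0 s5=0 s8=0 s0=0
t6.Δ0 s6=0 s7=0 s4=0 clk=0 s9=0 s10=1 s3=0 s2=0 s5=0 s8=0 s0=0
t6.Δ1 s6=0 s7=0 s4=0 clk=1 s9=0 s10=1 s3=0 s2=0 s5=0 s8=0 s0=0
t6.Δ2 s6=0 s7=0 s4=0 clk=1 s9=0 s10=1 s3=1 s2=0 s5=0 s8=0 s0=0

no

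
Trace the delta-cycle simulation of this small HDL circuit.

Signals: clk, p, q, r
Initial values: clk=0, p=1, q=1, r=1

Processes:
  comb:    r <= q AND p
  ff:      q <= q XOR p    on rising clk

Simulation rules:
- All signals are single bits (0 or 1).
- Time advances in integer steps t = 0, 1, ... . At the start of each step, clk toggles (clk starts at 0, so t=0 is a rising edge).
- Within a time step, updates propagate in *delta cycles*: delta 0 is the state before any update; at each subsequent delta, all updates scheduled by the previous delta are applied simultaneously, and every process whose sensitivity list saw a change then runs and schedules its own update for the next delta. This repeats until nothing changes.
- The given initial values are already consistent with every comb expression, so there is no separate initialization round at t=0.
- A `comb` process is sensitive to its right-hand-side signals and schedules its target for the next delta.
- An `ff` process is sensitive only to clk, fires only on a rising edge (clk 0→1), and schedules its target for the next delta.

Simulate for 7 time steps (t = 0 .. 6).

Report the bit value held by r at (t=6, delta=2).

[bits: q,r,clk,p]
t=0: Δ0=1101 Δ1=1111 Δ2=0111 Δ3=0011 | 3Δ
t=1: Δ0=0011 Δ1=0001 | 1Δ
t=2: Δ0=0001 Δ1=0011 Δ2=1011 Δ3=1111 | 3Δ
t=3: Δ0=1111 Δ1=1101 | 1Δ
t=4: Δ0=1101 Δ1=1111 Δ2=0111 Δ3=0011 | 3Δ
t=5: Δ0=0011 Δ1=0001 | 1Δ
t=6: Δ0=0001 Δ1=0011 Δ2=1011 Δ3=1111 | 3Δ

0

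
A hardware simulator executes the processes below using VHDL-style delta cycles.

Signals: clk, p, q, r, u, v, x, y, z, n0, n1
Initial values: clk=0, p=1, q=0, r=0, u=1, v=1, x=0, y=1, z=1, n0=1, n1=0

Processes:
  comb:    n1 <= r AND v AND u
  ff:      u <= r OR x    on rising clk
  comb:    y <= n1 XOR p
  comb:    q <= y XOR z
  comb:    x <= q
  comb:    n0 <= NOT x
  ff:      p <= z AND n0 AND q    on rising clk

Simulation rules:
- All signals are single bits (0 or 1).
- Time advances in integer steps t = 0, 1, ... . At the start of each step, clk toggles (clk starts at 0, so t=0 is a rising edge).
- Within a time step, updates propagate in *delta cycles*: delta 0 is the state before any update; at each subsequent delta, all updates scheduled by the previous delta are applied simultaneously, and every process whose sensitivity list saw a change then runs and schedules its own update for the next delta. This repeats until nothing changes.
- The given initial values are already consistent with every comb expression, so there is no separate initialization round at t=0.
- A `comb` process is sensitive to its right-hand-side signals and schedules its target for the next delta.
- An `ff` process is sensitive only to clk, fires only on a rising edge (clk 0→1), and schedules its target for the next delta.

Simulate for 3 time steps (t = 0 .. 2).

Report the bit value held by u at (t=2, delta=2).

1

t=0 Δ0: p=1 q=0 u=1 n1=0 v=1 x=0 n0=1 clk=0 z=1 y=1 r=0
  Δ1: clk:0→1
  Δ2: p:1→0, u:1→0
  Δ3: y:1→0
  Δ4: q:0→1
  Δ5: x:0→1
  Δ6: n0:1→0
  (6Δ to stable)
t=1 Δ0: p=0 q=1 u=0 n1=0 v=1 x=1 n0=0 clk=1 z=1 y=0 r=0
  Δ1: clk:1→0
  (1Δ to stable)
t=2 Δ0: p=0 q=1 u=0 n1=0 v=1 x=1 n0=0 clk=0 z=1 y=0 r=0
  Δ1: clk:0→1
  Δ2: u:0→1
  (2Δ to stable)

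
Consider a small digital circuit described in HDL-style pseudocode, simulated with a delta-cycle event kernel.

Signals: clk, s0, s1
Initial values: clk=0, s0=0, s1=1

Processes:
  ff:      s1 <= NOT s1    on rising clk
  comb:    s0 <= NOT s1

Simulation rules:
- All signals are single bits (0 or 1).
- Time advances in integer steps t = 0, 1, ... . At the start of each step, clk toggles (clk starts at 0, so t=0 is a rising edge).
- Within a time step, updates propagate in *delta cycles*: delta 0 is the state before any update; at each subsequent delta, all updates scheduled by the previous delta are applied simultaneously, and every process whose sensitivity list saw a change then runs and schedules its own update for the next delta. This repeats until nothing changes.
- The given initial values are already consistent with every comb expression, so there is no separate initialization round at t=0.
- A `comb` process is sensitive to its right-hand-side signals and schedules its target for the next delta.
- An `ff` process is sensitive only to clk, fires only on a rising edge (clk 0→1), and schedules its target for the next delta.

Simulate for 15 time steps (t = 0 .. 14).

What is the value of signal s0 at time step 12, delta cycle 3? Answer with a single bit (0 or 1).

[bits: s0,clk,s1]
t=0: Δ0=001 Δ1=011 Δ2=010 Δ3=110 | 3Δ
t=1: Δ0=110 Δ1=100 | 1Δ
t=2: Δ0=100 Δ1=110 Δ2=111 Δ3=011 | 3Δ
t=3: Δ0=011 Δ1=001 | 1Δ
t=4: Δ0=001 Δ1=011 Δ2=010 Δ3=110 | 3Δ
t=5: Δ0=110 Δ1=100 | 1Δ
t=6: Δ0=100 Δ1=110 Δ2=111 Δ3=011 | 3Δ
t=7: Δ0=011 Δ1=001 | 1Δ
t=8: Δ0=001 Δ1=011 Δ2=010 Δ3=110 | 3Δ
t=9: Δ0=110 Δ1=100 | 1Δ
t=10: Δ0=100 Δ1=110 Δ2=111 Δ3=011 | 3Δ
t=11: Δ0=011 Δ1=001 | 1Δ
t=12: Δ0=001 Δ1=011 Δ2=010 Δ3=110 | 3Δ
t=13: Δ0=110 Δ1=100 | 1Δ
t=14: Δ0=100 Δ1=110 Δ2=111 Δ3=011 | 3Δ

1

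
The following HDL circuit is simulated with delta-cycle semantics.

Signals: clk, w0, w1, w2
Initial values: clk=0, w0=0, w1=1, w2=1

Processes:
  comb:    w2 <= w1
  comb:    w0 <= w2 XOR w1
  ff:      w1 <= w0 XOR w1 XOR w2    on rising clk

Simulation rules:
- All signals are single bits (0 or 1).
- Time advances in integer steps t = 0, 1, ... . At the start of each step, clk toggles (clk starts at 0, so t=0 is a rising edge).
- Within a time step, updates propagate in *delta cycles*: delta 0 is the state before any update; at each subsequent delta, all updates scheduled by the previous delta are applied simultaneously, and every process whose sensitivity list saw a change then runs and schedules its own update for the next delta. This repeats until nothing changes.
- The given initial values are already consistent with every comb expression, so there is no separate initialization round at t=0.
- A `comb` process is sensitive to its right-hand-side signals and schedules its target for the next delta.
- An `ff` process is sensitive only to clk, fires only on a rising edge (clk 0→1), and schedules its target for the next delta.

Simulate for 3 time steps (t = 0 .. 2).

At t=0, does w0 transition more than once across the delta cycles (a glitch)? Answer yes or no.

yes

t=0 Δ0: clk=0 w0=0 w2=1 w1=1
  Δ1: clk:0→1
  Δ2: w1:1→0
  Δ3: w0:0→1, w2:1→0
  Δ4: w0:1→0
  (4Δ to stable)
t=1 Δ0: clk=1 w0=0 w2=0 w1=0
  Δ1: clk:1→0
  (1Δ to stable)
t=2 Δ0: clk=0 w0=0 w2=0 w1=0
  Δ1: clk:0→1
  (1Δ to stable)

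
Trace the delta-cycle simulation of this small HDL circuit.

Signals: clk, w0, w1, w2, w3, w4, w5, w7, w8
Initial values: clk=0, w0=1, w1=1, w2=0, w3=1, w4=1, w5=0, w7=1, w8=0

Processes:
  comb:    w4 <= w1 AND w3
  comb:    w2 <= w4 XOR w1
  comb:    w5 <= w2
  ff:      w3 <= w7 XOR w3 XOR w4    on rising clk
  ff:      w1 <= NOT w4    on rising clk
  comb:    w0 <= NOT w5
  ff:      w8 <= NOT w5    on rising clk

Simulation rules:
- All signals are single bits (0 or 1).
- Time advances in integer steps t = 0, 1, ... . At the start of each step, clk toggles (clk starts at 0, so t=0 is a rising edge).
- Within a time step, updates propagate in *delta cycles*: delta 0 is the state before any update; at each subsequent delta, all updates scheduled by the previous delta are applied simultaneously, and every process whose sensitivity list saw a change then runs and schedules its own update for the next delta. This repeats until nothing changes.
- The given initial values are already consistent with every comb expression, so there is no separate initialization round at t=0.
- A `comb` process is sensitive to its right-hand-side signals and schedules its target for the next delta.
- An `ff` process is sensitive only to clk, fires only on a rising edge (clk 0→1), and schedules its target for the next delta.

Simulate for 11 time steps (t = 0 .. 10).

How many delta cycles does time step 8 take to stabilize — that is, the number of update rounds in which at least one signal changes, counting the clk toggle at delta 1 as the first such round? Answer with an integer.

5

t0.Δ0 w8=0 w0=1 w5=0 w4=1 w1=1 w3=1 w7=1 w2=0 clk=0
t0.Δ1 w8=0 w0=1 w5=0 w4=1 w1=1 w3=1 w7=1 w2=0 clk=1
t0.Δ2 w8=1 w0=1 w5=0 w4=1 w1=0 w3=1 w7=1 w2=0 clk=1
t0.Δ3 w8=1 w0=1 w5=0 w4=0 w1=0 w3=1 w7=1 w2=1 clk=1
t0.Δ4 w8=1 w0=1 w5=1 w4=0 w1=0 w3=1 w7=1 w2=0 clk=1
t0.Δ5 w8=1 w0=0 w5=0 w4=0 w1=0 w3=1 w7=1 w2=0 clk=1
t0.Δ6 w8=1 w0=1 w5=0 w4=0 w1=0 w3=1 w7=1 w2=0 clk=1
t1.Δ0 w8=1 w0=1 w5=0 w4=0 w1=0 w3=1 w7=1 w2=0 clk=1
t1.Δ1 w8=1 w0=1 w5=0 w4=0 w1=0 w3=1 w7=1 w2=0 clk=0
t2.Δ0 w8=1 w0=1 w5=0 w4=0 w1=0 w3=1 w7=1 w2=0 clk=0
t2.Δ1 w8=1 w0=1 w5=0 w4=0 w1=0 w3=1 w7=1 w2=0 clk=1
t2.Δ2 w8=1 w0=1 w5=0 w4=0 w1=1 w3=0 w7=1 w2=0 clk=1
t2.Δ3 w8=1 w0=1 w5=0 w4=0 w1=1 w3=0 w7=1 w2=1 clk=1
t2.Δ4 w8=1 w0=1 w5=1 w4=0 w1=1 w3=0 w7=1 w2=1 clk=1
t2.Δ5 w8=1 w0=0 w5=1 w4=0 w1=1 w3=0 w7=1 w2=1 clk=1
t3.Δ0 w8=1 w0=0 w5=1 w4=0 w1=1 w3=0 w7=1 w2=1 clk=1
t3.Δ1 w8=1 w0=0 w5=1 w4=0 w1=1 w3=0 w7=1 w2=1 clk=0
t4.Δ0 w8=1 w0=0 w5=1 w4=0 w1=1 w3=0 w7=1 w2=1 clk=0
t4.Δ1 w8=1 w0=0 w5=1 w4=0 w1=1 w3=0 w7=1 w2=1 clk=1
t4.Δ2 w8=0 w0=0 w5=1 w4=0 w1=1 w3=1 w7=1 w2=1 clk=1
t4.Δ3 w8=0 w0=0 w5=1 w4=1 w1=1 w3=1 w7=1 w2=1 clk=1
t4.Δ4 w8=0 w0=0 w5=1 w4=1 w1=1 w3=1 w7=1 w2=0 clk=1
t4.Δ5 w8=0 w0=0 w5=0 w4=1 w1=1 w3=1 w7=1 w2=0 clk=1
t4.Δ6 w8=0 w0=1 w5=0 w4=1 w1=1 w3=1 w7=1 w2=0 clk=1
t5.Δ0 w8=0 w0=1 w5=0 w4=1 w1=1 w3=1 w7=1 w2=0 clk=1
t5.Δ1 w8=0 w0=1 w5=0 w4=1 w1=1 w3=1 w7=1 w2=0 clk=0
t6.Δ0 w8=0 w0=1 w5=0 w4=1 w1=1 w3=1 w7=1 w2=0 clk=0
t6.Δ1 w8=0 w0=1 w5=0 w4=1 w1=1 w3=1 w7=1 w2=0 clk=1
t6.Δ2 w8=1 w0=1 w5=0 w4=1 w1=0 w3=1 w7=1 w2=0 clk=1
t6.Δ3 w8=1 w0=1 w5=0 w4=0 w1=0 w3=1 w7=1 w2=1 clk=1
t6.Δ4 w8=1 w0=1 w5=1 w4=0 w1=0 w3=1 w7=1 w2=0 clk=1
t6.Δ5 w8=1 w0=0 w5=0 w4=0 w1=0 w3=1 w7=1 w2=0 clk=1
t6.Δ6 w8=1 w0=1 w5=0 w4=0 w1=0 w3=1 w7=1 w2=0 clk=1
t7.Δ0 w8=1 w0=1 w5=0 w4=0 w1=0 w3=1 w7=1 w2=0 clk=1
t7.Δ1 w8=1 w0=1 w5=0 w4=0 w1=0 w3=1 w7=1 w2=0 clk=0
t8.Δ0 w8=1 w0=1 w5=0 w4=0 w1=0 w3=1 w7=1 w2=0 clk=0
t8.Δ1 w8=1 w0=1 w5=0 w4=0 w1=0 w3=1 w7=1 w2=0 clk=1
t8.Δ2 w8=1 w0=1 w5=0 w4=0 w1=1 w3=0 w7=1 w2=0 clk=1
t8.Δ3 w8=1 w0=1 w5=0 w4=0 w1=1 w3=0 w7=1 w2=1 clk=1
t8.Δ4 w8=1 w0=1 w5=1 w4=0 w1=1 w3=0 w7=1 w2=1 clk=1
t8.Δ5 w8=1 w0=0 w5=1 w4=0 w1=1 w3=0 w7=1 w2=1 clk=1
t9.Δ0 w8=1 w0=0 w5=1 w4=0 w1=1 w3=0 w7=1 w2=1 clk=1
t9.Δ1 w8=1 w0=0 w5=1 w4=0 w1=1 w3=0 w7=1 w2=1 clk=0
t10.Δ0 w8=1 w0=0 w5=1 w4=0 w1=1 w3=0 w7=1 w2=1 clk=0
t10.Δ1 w8=1 w0=0 w5=1 w4=0 w1=1 w3=0 w7=1 w2=1 clk=1
t10.Δ2 w8=0 w0=0 w5=1 w4=0 w1=1 w3=1 w7=1 w2=1 clk=1
t10.Δ3 w8=0 w0=0 w5=1 w4=1 w1=1 w3=1 w7=1 w2=1 clk=1
t10.Δ4 w8=0 w0=0 w5=1 w4=1 w1=1 w3=1 w7=1 w2=0 clk=1
t10.Δ5 w8=0 w0=0 w5=0 w4=1 w1=1 w3=1 w7=1 w2=0 clk=1
t10.Δ6 w8=0 w0=1 w5=0 w4=1 w1=1 w3=1 w7=1 w2=0 clk=1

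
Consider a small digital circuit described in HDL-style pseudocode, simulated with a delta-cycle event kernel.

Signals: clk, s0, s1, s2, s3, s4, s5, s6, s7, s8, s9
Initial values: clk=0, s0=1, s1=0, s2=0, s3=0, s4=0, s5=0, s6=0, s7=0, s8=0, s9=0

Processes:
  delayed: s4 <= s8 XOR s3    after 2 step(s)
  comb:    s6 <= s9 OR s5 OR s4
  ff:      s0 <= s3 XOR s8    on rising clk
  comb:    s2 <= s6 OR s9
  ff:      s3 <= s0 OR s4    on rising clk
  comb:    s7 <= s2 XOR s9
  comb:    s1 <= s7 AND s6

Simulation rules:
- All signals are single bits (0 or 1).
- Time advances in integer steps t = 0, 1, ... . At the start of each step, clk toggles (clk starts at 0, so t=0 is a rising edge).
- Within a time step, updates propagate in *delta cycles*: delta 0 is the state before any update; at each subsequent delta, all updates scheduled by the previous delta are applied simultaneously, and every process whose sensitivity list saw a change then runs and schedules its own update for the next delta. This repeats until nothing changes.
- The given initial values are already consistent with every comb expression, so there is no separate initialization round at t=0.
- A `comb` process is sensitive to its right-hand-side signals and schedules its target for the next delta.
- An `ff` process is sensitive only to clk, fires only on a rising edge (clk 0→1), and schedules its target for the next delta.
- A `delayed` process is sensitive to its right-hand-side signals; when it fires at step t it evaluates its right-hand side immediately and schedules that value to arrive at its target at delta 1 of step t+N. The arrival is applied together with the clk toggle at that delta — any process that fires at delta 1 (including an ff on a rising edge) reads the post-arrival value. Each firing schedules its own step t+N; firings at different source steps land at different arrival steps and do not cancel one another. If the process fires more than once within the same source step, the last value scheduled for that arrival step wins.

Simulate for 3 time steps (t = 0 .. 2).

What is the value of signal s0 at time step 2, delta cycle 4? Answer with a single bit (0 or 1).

1

[bits: s6,s3,s0,clk,s9,s1,s4,s7,s5,s2,s8]
t=0: Δ0=00100000000 Δ1=00110000000 Δ2=01010000000 | 2Δ
t=1: Δ0=01010000000 Δ1=01000000000 | 1Δ
t=2: Δ0=01000000000 Δ1=01010010000 Δ2=11110010000 Δ3=11110010010 Δ4=11110011010 Δ5=11110111010 | 5Δ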